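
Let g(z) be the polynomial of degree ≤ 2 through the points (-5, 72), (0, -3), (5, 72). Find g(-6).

Using Newton's divided-difference form:
g[-5,0] = (-3 - 72) / (0 - (-5)) = -15
g[0,5] = (72 - (-3)) / (5 - 0) = 15
g[-5,0,5] = (15 - (-15)) / (5 - (-5)) = 3
g(-6) = 72 + (-15)·(-1) + 3·(-1)·(-6) = 105

105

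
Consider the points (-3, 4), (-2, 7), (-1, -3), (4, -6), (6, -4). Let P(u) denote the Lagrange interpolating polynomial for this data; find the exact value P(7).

Evaluate each Lagrange basis at u = 7:
L_0(7) = (9)·(8)·(3)·(1)/[(-1)·(-2)·(-7)·(-9)] = 12/7
L_1(7) = (10)·(8)·(3)·(1)/[(1)·(-1)·(-6)·(-8)] = -5
L_2(7) = (10)·(9)·(3)·(1)/[(2)·(1)·(-5)·(-7)] = 27/7
L_3(7) = (10)·(9)·(8)·(1)/[(7)·(6)·(5)·(-2)] = -12/7
L_4(7) = (10)·(9)·(8)·(3)/[(9)·(8)·(7)·(2)] = 15/7
Sum: 4·(12/7) + 7·(-5) + (-3)·(27/7) + (-6)·(-12/7) + (-4)·(15/7) = -38

-38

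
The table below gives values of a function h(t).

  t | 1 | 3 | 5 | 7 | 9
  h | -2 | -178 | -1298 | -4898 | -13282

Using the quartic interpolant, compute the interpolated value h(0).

Using Newton's divided-difference form:
h[1,3] = (-178 - (-2)) / (3 - 1) = -88
h[3,5] = (-1298 - (-178)) / (5 - 3) = -560
h[5,7] = (-4898 - (-1298)) / (7 - 5) = -1800
h[7,9] = (-13282 - (-4898)) / (9 - 7) = -4192
h[1,3,5] = (-560 - (-88)) / (5 - 1) = -118
h[3,5,7] = (-1800 - (-560)) / (7 - 3) = -310
h[5,7,9] = (-4192 - (-1800)) / (9 - 5) = -598
h[1,3,5,7] = (-310 - (-118)) / (7 - 1) = -32
h[3,5,7,9] = (-598 - (-310)) / (9 - 3) = -48
h[1,3,5,7,9] = (-48 - (-32)) / (9 - 1) = -2
h(0) = -2 + (-88)·(-1) + (-118)·(-1)·(-3) + (-32)·(-1)·(-3)·(-5) + (-2)·(-1)·(-3)·(-5)·(-7) = 2

2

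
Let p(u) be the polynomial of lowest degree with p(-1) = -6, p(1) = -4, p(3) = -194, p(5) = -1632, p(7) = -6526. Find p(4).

Evaluate each Lagrange basis at u = 4:
L_0(4) = (3)·(1)·(-1)·(-3)/[(-2)·(-4)·(-6)·(-8)] = 3/128
L_1(4) = (5)·(1)·(-1)·(-3)/[(2)·(-2)·(-4)·(-6)] = -5/32
L_2(4) = (5)·(3)·(-1)·(-3)/[(4)·(2)·(-2)·(-4)] = 45/64
L_3(4) = (5)·(3)·(1)·(-3)/[(6)·(4)·(2)·(-2)] = 15/32
L_4(4) = (5)·(3)·(1)·(-1)/[(8)·(6)·(4)·(2)] = -5/128
Sum: (-6)·(3/128) + (-4)·(-5/32) + (-194)·(45/64) + (-1632)·(15/32) + (-6526)·(-5/128) = -646

-646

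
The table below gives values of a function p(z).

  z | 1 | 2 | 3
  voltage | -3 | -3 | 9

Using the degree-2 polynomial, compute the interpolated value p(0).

L_0(0) = (-2)·(-3)/[(-1)·(-2)] = 3
L_1(0) = (-1)·(-3)/[(1)·(-1)] = -3
L_2(0) = (-1)·(-2)/[(2)·(1)] = 1
Sum: (-3)·(3) + (-3)·(-3) + 9·(1) = 9

9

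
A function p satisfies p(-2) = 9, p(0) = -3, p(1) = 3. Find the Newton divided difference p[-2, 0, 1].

4

p[-2,0] = (-3 - 9) / (0 - (-2)) = -6
p[0,1] = (3 - (-3)) / (1 - 0) = 6
p[-2,0,1] = (6 - (-6)) / (1 - (-2)) = 4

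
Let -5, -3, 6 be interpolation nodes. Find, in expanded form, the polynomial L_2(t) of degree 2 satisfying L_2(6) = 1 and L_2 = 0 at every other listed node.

L_2(t) = (1/99)t^2 + (8/99)t + 5/33

L_2(t) = (t + 5)(t + 3) / [(11)·(9)]
       = (t^2 + 8t + 15) / (99)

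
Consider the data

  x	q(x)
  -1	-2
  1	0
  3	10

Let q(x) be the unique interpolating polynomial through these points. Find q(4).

18

L_0(4) = (3)·(1)/[(-2)·(-4)] = 3/8
L_1(4) = (5)·(1)/[(2)·(-2)] = -5/4
L_2(4) = (5)·(3)/[(4)·(2)] = 15/8
Sum: (-2)·(3/8) + 0 + 10·(15/8) = 18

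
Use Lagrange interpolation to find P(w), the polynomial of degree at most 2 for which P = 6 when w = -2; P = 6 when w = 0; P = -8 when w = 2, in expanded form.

P(w) = -(7/4)w^2 - (7/2)w + 6

Build the Lagrange basis polynomials:
L_0(w) = w(w - 2) / [8] = (1/8)w^2 - (1/4)w
L_1(w) = (w + 2)(w - 2) / [-4] = -(1/4)w^2 + 1
L_2(w) = (w + 2)w / [8] = (1/8)w^2 + (1/4)w
P(w) = 6·L_0 + 6·L_1 + (-8)·L_2
  6·L_0(w) = (3/4)w^2 - (3/2)w
  6·L_1(w) = -(3/2)w^2 + 6
  (-8)·L_2(w) = -w^2 - 2w
Adding term by term: -(7/4)w^2 - (7/2)w + 6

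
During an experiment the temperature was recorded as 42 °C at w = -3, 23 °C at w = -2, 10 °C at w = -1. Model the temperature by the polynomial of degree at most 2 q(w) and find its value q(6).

Evaluate each Lagrange basis at w = 6:
L_0(6) = (8)·(7)/[(-1)·(-2)] = 28
L_1(6) = (9)·(7)/[(1)·(-1)] = -63
L_2(6) = (9)·(8)/[(2)·(1)] = 36
Sum: 42·(28) + 23·(-63) + 10·(36) = 87

87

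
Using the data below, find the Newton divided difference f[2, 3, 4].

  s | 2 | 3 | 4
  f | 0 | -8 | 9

f[2,3] = (-8 - 0) / (3 - 2) = -8
f[3,4] = (9 - (-8)) / (4 - 3) = 17
f[2,3,4] = (17 - (-8)) / (4 - 2) = 25/2

25/2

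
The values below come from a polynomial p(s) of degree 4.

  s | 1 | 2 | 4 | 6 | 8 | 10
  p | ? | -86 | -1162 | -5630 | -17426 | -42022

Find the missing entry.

The 5 known values determine p uniquely (degree ≤ 4).
Evaluate each Lagrange basis at s = 1:
L_0(1) = (-3)·(-5)·(-7)·(-9)/[(-2)·(-4)·(-6)·(-8)] = 315/128
L_1(1) = (-1)·(-5)·(-7)·(-9)/[(2)·(-2)·(-4)·(-6)] = -105/32
L_2(1) = (-1)·(-3)·(-7)·(-9)/[(4)·(2)·(-2)·(-4)] = 189/64
L_3(1) = (-1)·(-3)·(-5)·(-9)/[(6)·(4)·(2)·(-2)] = -45/32
L_4(1) = (-1)·(-3)·(-5)·(-7)/[(8)·(6)·(4)·(2)] = 35/128
Sum: (-86)·(315/128) + (-1162)·(-105/32) + (-5630)·(189/64) + (-17426)·(-45/32) + (-42022)·(35/128) = -10

-10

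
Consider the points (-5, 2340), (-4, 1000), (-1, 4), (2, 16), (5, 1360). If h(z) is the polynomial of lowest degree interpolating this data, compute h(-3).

336

Evaluate each Lagrange basis at z = -3:
L_0(-3) = (1)·(-2)·(-5)·(-8)/[(-1)·(-4)·(-7)·(-10)] = -2/7
L_1(-3) = (2)·(-2)·(-5)·(-8)/[(1)·(-3)·(-6)·(-9)] = 80/81
L_2(-3) = (2)·(1)·(-5)·(-8)/[(4)·(3)·(-3)·(-6)] = 10/27
L_3(-3) = (2)·(1)·(-2)·(-8)/[(7)·(6)·(3)·(-3)] = -16/189
L_4(-3) = (2)·(1)·(-2)·(-5)/[(10)·(9)·(6)·(3)] = 1/81
Sum: 2340·(-2/7) + 1000·(80/81) + 4·(10/27) + 16·(-16/189) + 1360·(1/81) = 336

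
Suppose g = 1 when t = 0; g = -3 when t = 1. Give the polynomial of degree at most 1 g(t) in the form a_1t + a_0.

g(t) = -4t + 1

L_0(t) = (t - 1) / [-1] = -t + 1
L_1(t) = t / [1] = t
g(t) = 1·L_0 + (-3)·L_1
  1·L_0(t) = -t + 1
  (-3)·L_1(t) = -3t
Adding term by term: -4t + 1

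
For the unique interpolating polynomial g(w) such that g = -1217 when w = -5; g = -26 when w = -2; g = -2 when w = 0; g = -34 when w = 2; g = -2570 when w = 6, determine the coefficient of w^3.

0

Build the Lagrange basis polynomials:
L_0(w) = (w + 2)w(w - 2)(w - 6) / [1155] = (1/1155)w^4 - (2/385)w^3 - (4/1155)w^2 + (8/385)w
L_1(w) = (w + 5)w(w - 2)(w - 6) / [-192] = -(1/192)w^4 + (1/64)w^3 + (7/48)w^2 - (5/16)w
L_2(w) = (w + 5)(w + 2)(w - 2)(w - 6) / [120] = (1/120)w^4 - (1/120)w^3 - (17/60)w^2 + (1/30)w + 1
L_3(w) = (w + 5)(w + 2)w(w - 6) / [-224] = -(1/224)w^4 - (1/224)w^3 + (1/7)w^2 + (15/56)w
L_4(w) = (w + 5)(w + 2)w(w - 2) / [2112] = (1/2112)w^4 + (5/2112)w^3 - (1/528)w^2 - (5/528)w
g(w) = (-1217)·L_0 + (-26)·L_1 + (-2)·L_2 + (-34)·L_3 + (-2570)·L_4
Only the coefficient of w^3 is needed; take it from each L_i and combine:
(-1217)·(-2/385) + (-26)·(1/64) + (-2)·(-1/120) + (-34)·(-1/224) + (-2570)·(5/2112) = 0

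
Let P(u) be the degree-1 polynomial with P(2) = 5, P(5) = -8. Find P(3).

2/3

Evaluate each Lagrange basis at u = 3:
L_0(3) = (-2)/[(-3)] = 2/3
L_1(3) = (1)/[(3)] = 1/3
Sum: 5·(2/3) + (-8)·(1/3) = 2/3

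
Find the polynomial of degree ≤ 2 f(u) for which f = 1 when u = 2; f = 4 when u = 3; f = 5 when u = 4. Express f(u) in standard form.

f(u) = -u^2 + 8u - 11

L_0(u) = (u - 3)(u - 4) / [2] = (1/2)u^2 - (7/2)u + 6
L_1(u) = (u - 2)(u - 4) / [-1] = -u^2 + 6u - 8
L_2(u) = (u - 2)(u - 3) / [2] = (1/2)u^2 - (5/2)u + 3
f(u) = 1·L_0 + 4·L_1 + 5·L_2
  1·L_0(u) = (1/2)u^2 - (7/2)u + 6
  4·L_1(u) = -4u^2 + 24u - 32
  5·L_2(u) = (5/2)u^2 - (25/2)u + 15
Adding term by term: -u^2 + 8u - 11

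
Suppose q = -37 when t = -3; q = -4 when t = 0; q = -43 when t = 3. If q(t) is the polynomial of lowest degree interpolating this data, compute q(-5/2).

Using Newton's divided-difference form:
q[-3,0] = (-4 - (-37)) / (0 - (-3)) = 11
q[0,3] = (-43 - (-4)) / (3 - 0) = -13
q[-3,0,3] = (-13 - 11) / (3 - (-3)) = -4
q(-5/2) = -37 + 11·(1/2) + (-4)·(1/2)·(-5/2) = -53/2

-53/2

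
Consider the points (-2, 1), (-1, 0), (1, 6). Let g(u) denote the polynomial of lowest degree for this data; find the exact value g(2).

Evaluate each Lagrange basis at u = 2:
L_0(2) = (3)·(1)/[(-1)·(-3)] = 1
L_1(2) = (4)·(1)/[(1)·(-2)] = -2
L_2(2) = (4)·(3)/[(3)·(2)] = 2
Sum: 1·(1) + 0 + 6·(2) = 13

13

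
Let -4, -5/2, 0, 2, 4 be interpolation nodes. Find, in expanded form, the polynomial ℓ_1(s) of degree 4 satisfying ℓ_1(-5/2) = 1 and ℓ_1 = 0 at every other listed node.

ℓ_1(s) = -(16/1755)s^4 + (32/1755)s^3 + (256/1755)s^2 - (512/1755)s

ℓ_1(s) = (s + 4)s(s - 2)(s - 4) / [(3/2)·(-5/2)·(-9/2)·(-13/2)]
       = (s^4 - 2s^3 - 16s^2 + 32s) / (-1755/16)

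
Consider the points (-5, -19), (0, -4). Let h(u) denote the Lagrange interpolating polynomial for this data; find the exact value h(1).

Evaluate each Lagrange basis at u = 1:
L_0(1) = (1)/[(-5)] = -1/5
L_1(1) = (6)/[(5)] = 6/5
Sum: (-19)·(-1/5) + (-4)·(6/5) = -1

-1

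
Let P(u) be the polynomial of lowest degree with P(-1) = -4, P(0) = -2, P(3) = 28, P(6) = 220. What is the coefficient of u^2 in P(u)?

Build the Lagrange basis polynomials:
L_0(u) = u(u - 3)(u - 6) / [-28] = -(1/28)u^3 + (9/28)u^2 - (9/14)u
L_1(u) = (u + 1)(u - 3)(u - 6) / [18] = (1/18)u^3 - (4/9)u^2 + (1/2)u + 1
L_2(u) = (u + 1)u(u - 6) / [-36] = -(1/36)u^3 + (5/36)u^2 + (1/6)u
L_3(u) = (u + 1)u(u - 3) / [126] = (1/126)u^3 - (1/63)u^2 - (1/42)u
P(u) = (-4)·L_0 + (-2)·L_1 + 28·L_2 + 220·L_3
Only the coefficient of u^2 is needed; take it from each L_i and combine:
(-4)·(9/28) + (-2)·(-4/9) + 28·(5/36) + 220·(-1/63) = 0

0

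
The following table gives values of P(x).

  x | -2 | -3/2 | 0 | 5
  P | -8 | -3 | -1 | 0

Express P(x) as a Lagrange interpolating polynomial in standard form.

P(x) = (811/1365)x^3 - (293/130)x^2 - (9239/2730)x - 1

Build the Lagrange basis polynomials:
L_0(x) = (x + 3/2)x(x - 5) / [-7] = -(1/7)x^3 + (1/2)x^2 + (15/14)x
L_1(x) = (x + 2)x(x - 5) / [39/8] = (8/39)x^3 - (8/13)x^2 - (80/39)x
L_2(x) = (x + 2)(x + 3/2)(x - 5) / [-15] = -(1/15)x^3 + (1/10)x^2 + (29/30)x + 1
L_3(x) = (x + 2)(x + 3/2)x / [455/2] = (2/455)x^3 + (1/65)x^2 + (6/455)x
P(x) = (-8)·L_0 + (-3)·L_1 + (-1)·L_2 + 0·L_3
  (-8)·L_0(x) = (8/7)x^3 - 4x^2 - (60/7)x
  (-3)·L_1(x) = -(8/13)x^3 + (24/13)x^2 + (80/13)x
  (-1)·L_2(x) = (1/15)x^3 - (1/10)x^2 - (29/30)x - 1
  0·L_3(x) = 0
Adding term by term: (811/1365)x^3 - (293/130)x^2 - (9239/2730)x - 1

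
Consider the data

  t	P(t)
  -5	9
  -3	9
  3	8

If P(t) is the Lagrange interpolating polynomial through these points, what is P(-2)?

Evaluate each Lagrange basis at t = -2:
L_0(-2) = (1)·(-5)/[(-2)·(-8)] = -5/16
L_1(-2) = (3)·(-5)/[(2)·(-6)] = 5/4
L_2(-2) = (3)·(1)/[(8)·(6)] = 1/16
Sum: 9·(-5/16) + 9·(5/4) + 8·(1/16) = 143/16

143/16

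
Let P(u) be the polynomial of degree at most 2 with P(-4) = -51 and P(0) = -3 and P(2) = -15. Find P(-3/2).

-39/4

Using Newton's divided-difference form:
P[-4,0] = (-3 - (-51)) / (0 - (-4)) = 12
P[0,2] = (-15 - (-3)) / (2 - 0) = -6
P[-4,0,2] = (-6 - 12) / (2 - (-4)) = -3
P(-3/2) = -51 + 12·(5/2) + (-3)·(5/2)·(-3/2) = -39/4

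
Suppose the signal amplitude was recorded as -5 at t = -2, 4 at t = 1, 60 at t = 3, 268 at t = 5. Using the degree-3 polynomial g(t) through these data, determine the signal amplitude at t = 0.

3

Evaluate each Lagrange basis at t = 0:
L_0(0) = (-1)·(-3)·(-5)/[(-3)·(-5)·(-7)] = 1/7
L_1(0) = (2)·(-3)·(-5)/[(3)·(-2)·(-4)] = 5/4
L_2(0) = (2)·(-1)·(-5)/[(5)·(2)·(-2)] = -1/2
L_3(0) = (2)·(-1)·(-3)/[(7)·(4)·(2)] = 3/28
Sum: (-5)·(1/7) + 4·(5/4) + 60·(-1/2) + 268·(3/28) = 3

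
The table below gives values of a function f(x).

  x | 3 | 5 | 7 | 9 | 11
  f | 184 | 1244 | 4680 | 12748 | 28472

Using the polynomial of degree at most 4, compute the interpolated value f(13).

55644

Using Newton's divided-difference form:
f[3,5] = (1244 - 184) / (5 - 3) = 530
f[5,7] = (4680 - 1244) / (7 - 5) = 1718
f[7,9] = (12748 - 4680) / (9 - 7) = 4034
f[9,11] = (28472 - 12748) / (11 - 9) = 7862
f[3,5,7] = (1718 - 530) / (7 - 3) = 297
f[5,7,9] = (4034 - 1718) / (9 - 5) = 579
f[7,9,11] = (7862 - 4034) / (11 - 7) = 957
f[3,5,7,9] = (579 - 297) / (9 - 3) = 47
f[5,7,9,11] = (957 - 579) / (11 - 5) = 63
f[3,5,7,9,11] = (63 - 47) / (11 - 3) = 2
f(13) = 184 + 530·(10) + 297·(10)·(8) + 47·(10)·(8)·(6) + 2·(10)·(8)·(6)·(4) = 55644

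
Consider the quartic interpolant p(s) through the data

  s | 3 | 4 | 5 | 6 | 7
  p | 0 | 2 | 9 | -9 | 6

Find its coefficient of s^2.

2993/6

Build the Lagrange basis polynomials:
L_0(s) = (s - 4)(s - 5)(s - 6)(s - 7) / [24] = (1/24)s^4 - (11/12)s^3 + (179/24)s^2 - (319/12)s + 35
L_1(s) = (s - 3)(s - 5)(s - 6)(s - 7) / [-6] = -(1/6)s^4 + (7/2)s^3 - (161/6)s^2 + (177/2)s - 105
L_2(s) = (s - 3)(s - 4)(s - 6)(s - 7) / [4] = (1/4)s^4 - 5s^3 + (145/4)s^2 - (225/2)s + 126
L_3(s) = (s - 3)(s - 4)(s - 5)(s - 7) / [-6] = -(1/6)s^4 + (19/6)s^3 - (131/6)s^2 + (389/6)s - 70
L_4(s) = (s - 3)(s - 4)(s - 5)(s - 6) / [24] = (1/24)s^4 - (3/4)s^3 + (119/24)s^2 - (57/4)s + 15
p(s) = 0·L_0 + 2·L_1 + 9·L_2 + (-9)·L_3 + 6·L_4
Only the coefficient of s^2 is needed; take it from each L_i and combine:
0·(179/24) + 2·(-161/6) + 9·(145/4) + (-9)·(-131/6) + 6·(119/24) = 2993/6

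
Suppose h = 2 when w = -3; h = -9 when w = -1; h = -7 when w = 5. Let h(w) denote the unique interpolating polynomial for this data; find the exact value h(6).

L_0(6) = (7)·(1)/[(-2)·(-8)] = 7/16
L_1(6) = (9)·(1)/[(2)·(-6)] = -3/4
L_2(6) = (9)·(7)/[(8)·(6)] = 21/16
Sum: 2·(7/16) + (-9)·(-3/4) + (-7)·(21/16) = -25/16

-25/16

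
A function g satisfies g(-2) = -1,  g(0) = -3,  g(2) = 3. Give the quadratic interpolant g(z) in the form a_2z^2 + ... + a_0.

Newton's divided differences:
g[-2,0] = (-3 - (-1)) / (0 - (-2)) = -1
g[0,2] = (3 - (-3)) / (2 - 0) = 3
g[-2,0,2] = (3 - (-1)) / (2 - (-2)) = 1
g(z) = -1 + (-1)·(z + 2) + 1·(z + 2)z
Expanding: g(z) = z^2 + z - 3

g(z) = z^2 + z - 3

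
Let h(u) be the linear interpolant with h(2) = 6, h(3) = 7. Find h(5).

Evaluate each Lagrange basis at u = 5:
L_0(5) = (2)/[(-1)] = -2
L_1(5) = (3)/[(1)] = 3
Sum: 6·(-2) + 7·(3) = 9

9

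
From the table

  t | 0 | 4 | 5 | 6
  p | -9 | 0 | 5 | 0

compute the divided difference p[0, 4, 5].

11/20

p[0,4] = (0 - (-9)) / (4 - 0) = 9/4
p[4,5] = (5 - 0) / (5 - 4) = 5
p[0,4,5] = (5 - 9/4) / (5 - 0) = 11/20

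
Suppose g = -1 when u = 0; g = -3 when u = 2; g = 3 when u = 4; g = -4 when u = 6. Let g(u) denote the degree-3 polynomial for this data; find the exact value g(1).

Evaluate each Lagrange basis at u = 1:
L_0(1) = (-1)·(-3)·(-5)/[(-2)·(-4)·(-6)] = 5/16
L_1(1) = (1)·(-3)·(-5)/[(2)·(-2)·(-4)] = 15/16
L_2(1) = (1)·(-1)·(-5)/[(4)·(2)·(-2)] = -5/16
L_3(1) = (1)·(-1)·(-3)/[(6)·(4)·(2)] = 1/16
Sum: (-1)·(5/16) + (-3)·(15/16) + 3·(-5/16) + (-4)·(1/16) = -69/16

-69/16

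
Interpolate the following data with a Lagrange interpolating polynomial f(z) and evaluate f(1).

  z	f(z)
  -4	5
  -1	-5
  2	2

-20/9

Evaluate each Lagrange basis at z = 1:
L_0(1) = (2)·(-1)/[(-3)·(-6)] = -1/9
L_1(1) = (5)·(-1)/[(3)·(-3)] = 5/9
L_2(1) = (5)·(2)/[(6)·(3)] = 5/9
Sum: 5·(-1/9) + (-5)·(5/9) + 2·(5/9) = -20/9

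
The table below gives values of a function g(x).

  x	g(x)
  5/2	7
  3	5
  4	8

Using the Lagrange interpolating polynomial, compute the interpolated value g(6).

Evaluate each Lagrange basis at x = 6:
L_0(6) = (3)·(2)/[(-1/2)·(-3/2)] = 8
L_1(6) = (7/2)·(2)/[(1/2)·(-1)] = -14
L_2(6) = (7/2)·(3)/[(3/2)·(1)] = 7
Sum: 7·(8) + 5·(-14) + 8·(7) = 42

42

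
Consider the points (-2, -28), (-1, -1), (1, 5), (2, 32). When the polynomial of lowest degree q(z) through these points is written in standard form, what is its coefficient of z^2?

0

L_0(z) = (z + 1)(z - 1)(z - 2) / [-12] = -(1/12)z^3 + (1/6)z^2 + (1/12)z - 1/6
L_1(z) = (z + 2)(z - 1)(z - 2) / [6] = (1/6)z^3 - (1/6)z^2 - (2/3)z + 2/3
L_2(z) = (z + 2)(z + 1)(z - 2) / [-6] = -(1/6)z^3 - (1/6)z^2 + (2/3)z + 2/3
L_3(z) = (z + 2)(z + 1)(z - 1) / [12] = (1/12)z^3 + (1/6)z^2 - (1/12)z - 1/6
q(z) = (-28)·L_0 + (-1)·L_1 + 5·L_2 + 32·L_3
Only the coefficient of z^2 is needed; take it from each L_i and combine:
(-28)·(1/6) + (-1)·(-1/6) + 5·(-1/6) + 32·(1/6) = 0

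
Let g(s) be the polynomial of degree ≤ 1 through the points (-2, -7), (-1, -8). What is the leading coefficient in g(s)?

-1

L_0(s) = (s + 1) / [-1] = -s - 1
L_1(s) = (s + 2) / [1] = s + 2
g(s) = (-7)·L_0 + (-8)·L_1
Only the coefficient of s is needed; take it from each L_i and combine:
(-7)·(-1) + (-8)·(1) = -1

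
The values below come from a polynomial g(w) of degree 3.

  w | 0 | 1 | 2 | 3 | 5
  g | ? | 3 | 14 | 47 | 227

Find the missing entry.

2

The 4 known values determine g uniquely (degree ≤ 3).
L_0(0) = (-2)·(-3)·(-5)/[(-1)·(-2)·(-4)] = 15/4
L_1(0) = (-1)·(-3)·(-5)/[(1)·(-1)·(-3)] = -5
L_2(0) = (-1)·(-2)·(-5)/[(2)·(1)·(-2)] = 5/2
L_3(0) = (-1)·(-2)·(-3)/[(4)·(3)·(2)] = -1/4
Sum: 3·(15/4) + 14·(-5) + 47·(5/2) + 227·(-1/4) = 2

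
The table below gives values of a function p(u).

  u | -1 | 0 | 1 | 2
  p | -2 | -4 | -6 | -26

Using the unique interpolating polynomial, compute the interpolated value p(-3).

74

L_0(-3) = (-3)·(-4)·(-5)/[(-1)·(-2)·(-3)] = 10
L_1(-3) = (-2)·(-4)·(-5)/[(1)·(-1)·(-2)] = -20
L_2(-3) = (-2)·(-3)·(-5)/[(2)·(1)·(-1)] = 15
L_3(-3) = (-2)·(-3)·(-4)/[(3)·(2)·(1)] = -4
Sum: (-2)·(10) + (-4)·(-20) + (-6)·(15) + (-26)·(-4) = 74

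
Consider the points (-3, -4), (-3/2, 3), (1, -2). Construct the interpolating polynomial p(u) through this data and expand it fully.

p(u) = -(5/3)u^2 - (17/6)u + 5/2

Build the Lagrange basis polynomials:
L_0(u) = (u + 3/2)(u - 1) / [6] = (1/6)u^2 + (1/12)u - 1/4
L_1(u) = (u + 3)(u - 1) / [-15/4] = -(4/15)u^2 - (8/15)u + 4/5
L_2(u) = (u + 3)(u + 3/2) / [10] = (1/10)u^2 + (9/20)u + 9/20
p(u) = (-4)·L_0 + 3·L_1 + (-2)·L_2
  (-4)·L_0(u) = -(2/3)u^2 - (1/3)u + 1
  3·L_1(u) = -(4/5)u^2 - (8/5)u + 12/5
  (-2)·L_2(u) = -(1/5)u^2 - (9/10)u - 9/10
Adding term by term: -(5/3)u^2 - (17/6)u + 5/2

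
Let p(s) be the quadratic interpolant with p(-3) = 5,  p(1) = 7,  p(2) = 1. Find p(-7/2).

73/40

Evaluate each Lagrange basis at s = -7/2:
L_0(-7/2) = (-9/2)·(-11/2)/[(-4)·(-5)] = 99/80
L_1(-7/2) = (-1/2)·(-11/2)/[(4)·(-1)] = -11/16
L_2(-7/2) = (-1/2)·(-9/2)/[(5)·(1)] = 9/20
Sum: 5·(99/80) + 7·(-11/16) + 1·(9/20) = 73/40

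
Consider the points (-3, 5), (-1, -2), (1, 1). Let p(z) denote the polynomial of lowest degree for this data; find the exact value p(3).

Using Newton's divided-difference form:
p[-3,-1] = (-2 - 5) / (-1 - (-3)) = -7/2
p[-1,1] = (1 - (-2)) / (1 - (-1)) = 3/2
p[-3,-1,1] = (3/2 - (-7/2)) / (1 - (-3)) = 5/4
p(3) = 5 + (-7/2)·(6) + (5/4)·(6)·(4) = 14

14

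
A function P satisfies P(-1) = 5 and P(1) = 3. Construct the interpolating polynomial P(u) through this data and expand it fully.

P(u) = -u + 4

Build the Lagrange basis polynomials:
L_0(u) = (u - 1) / [-2] = -(1/2)u + 1/2
L_1(u) = (u + 1) / [2] = (1/2)u + 1/2
P(u) = 5·L_0 + 3·L_1
  5·L_0(u) = -(5/2)u + 5/2
  3·L_1(u) = (3/2)u + 3/2
Adding term by term: -u + 4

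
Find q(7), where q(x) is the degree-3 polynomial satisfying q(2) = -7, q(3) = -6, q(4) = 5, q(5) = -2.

Evaluate each Lagrange basis at x = 7:
L_0(7) = (4)·(3)·(2)/[(-1)·(-2)·(-3)] = -4
L_1(7) = (5)·(3)·(2)/[(1)·(-1)·(-2)] = 15
L_2(7) = (5)·(4)·(2)/[(2)·(1)·(-1)] = -20
L_3(7) = (5)·(4)·(3)/[(3)·(2)·(1)] = 10
Sum: (-7)·(-4) + (-6)·(15) + 5·(-20) + (-2)·(10) = -182

-182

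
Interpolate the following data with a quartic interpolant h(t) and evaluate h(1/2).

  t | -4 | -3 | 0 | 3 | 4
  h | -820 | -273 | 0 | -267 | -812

L_0(1/2) = (7/2)·(1/2)·(-5/2)·(-7/2)/[(-1)·(-4)·(-7)·(-8)] = 35/512
L_1(1/2) = (9/2)·(1/2)·(-5/2)·(-7/2)/[(1)·(-3)·(-6)·(-7)] = -5/32
L_2(1/2) = (9/2)·(7/2)·(-5/2)·(-7/2)/[(4)·(3)·(-3)·(-4)] = 245/256
L_3(1/2) = (9/2)·(7/2)·(1/2)·(-7/2)/[(7)·(6)·(3)·(-1)] = 7/32
L_4(1/2) = (9/2)·(7/2)·(1/2)·(-5/2)/[(8)·(7)·(4)·(1)] = -45/512
Sum: (-820)·(35/512) + (-273)·(-5/32) + 0 + (-267)·(7/32) + (-812)·(-45/512) = -7/16

-7/16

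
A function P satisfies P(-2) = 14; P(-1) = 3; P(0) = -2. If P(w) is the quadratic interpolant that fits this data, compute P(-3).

31

L_0(-3) = (-2)·(-3)/[(-1)·(-2)] = 3
L_1(-3) = (-1)·(-3)/[(1)·(-1)] = -3
L_2(-3) = (-1)·(-2)/[(2)·(1)] = 1
Sum: 14·(3) + 3·(-3) + (-2)·(1) = 31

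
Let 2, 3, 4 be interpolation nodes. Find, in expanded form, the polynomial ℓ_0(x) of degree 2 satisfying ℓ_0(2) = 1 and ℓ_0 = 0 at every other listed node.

ℓ_0(x) = (x - 3)(x - 4) / [(-1)·(-2)]
       = (x^2 - 7x + 12) / (2)

ℓ_0(x) = (1/2)x^2 - (7/2)x + 6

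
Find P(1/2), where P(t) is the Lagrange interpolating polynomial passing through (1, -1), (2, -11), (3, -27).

7/4

Evaluate each Lagrange basis at t = 1/2:
L_0(1/2) = (-3/2)·(-5/2)/[(-1)·(-2)] = 15/8
L_1(1/2) = (-1/2)·(-5/2)/[(1)·(-1)] = -5/4
L_2(1/2) = (-1/2)·(-3/2)/[(2)·(1)] = 3/8
Sum: (-1)·(15/8) + (-11)·(-5/4) + (-27)·(3/8) = 7/4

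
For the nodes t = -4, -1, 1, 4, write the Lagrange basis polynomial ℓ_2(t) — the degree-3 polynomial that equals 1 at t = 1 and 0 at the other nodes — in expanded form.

ℓ_2(t) = (t + 4)(t + 1)(t - 4) / [(5)·(2)·(-3)]
       = (t^3 + t^2 - 16t - 16) / (-30)

ℓ_2(t) = -(1/30)t^3 - (1/30)t^2 + (8/15)t + 8/15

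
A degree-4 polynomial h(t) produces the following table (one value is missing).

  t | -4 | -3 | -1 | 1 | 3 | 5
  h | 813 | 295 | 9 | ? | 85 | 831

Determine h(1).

The 5 known values determine h uniquely (degree ≤ 4).
Evaluate each Lagrange basis at t = 1:
L_0(1) = (4)·(2)·(-2)·(-4)/[(-1)·(-3)·(-7)·(-9)] = 64/189
L_1(1) = (5)·(2)·(-2)·(-4)/[(1)·(-2)·(-6)·(-8)] = -5/6
L_2(1) = (5)·(4)·(-2)·(-4)/[(3)·(2)·(-4)·(-6)] = 10/9
L_3(1) = (5)·(4)·(2)·(-4)/[(7)·(6)·(4)·(-2)] = 10/21
L_4(1) = (5)·(4)·(2)·(-2)/[(9)·(8)·(6)·(2)] = -5/54
Sum: 813·(64/189) + 295·(-5/6) + 9·(10/9) + 85·(10/21) + 831·(-5/54) = 3

3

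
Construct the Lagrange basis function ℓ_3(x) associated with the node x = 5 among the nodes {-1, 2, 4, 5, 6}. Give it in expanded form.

ℓ_3(x) = (x + 1)(x - 2)(x - 4)(x - 6) / [(6)·(3)·(1)·(-1)]
       = (x^4 - 11x^3 + 32x^2 - 4x - 48) / (-18)

ℓ_3(x) = -(1/18)x^4 + (11/18)x^3 - (16/9)x^2 + (2/9)x + 8/3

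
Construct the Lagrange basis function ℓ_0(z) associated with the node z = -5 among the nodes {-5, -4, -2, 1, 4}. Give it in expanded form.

ℓ_0(z) = (1/162)z^4 + (1/162)z^3 - (1/9)z^2 - (8/81)z + 16/81

ℓ_0(z) = (z + 4)(z + 2)(z - 1)(z - 4) / [(-1)·(-3)·(-6)·(-9)]
       = (z^4 + z^3 - 18z^2 - 16z + 32) / (162)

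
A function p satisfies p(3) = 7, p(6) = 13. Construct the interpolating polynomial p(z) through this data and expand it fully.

p(z) = 2z + 1

Build the Lagrange basis polynomials:
L_0(z) = (z - 6) / [-3] = -(1/3)z + 2
L_1(z) = (z - 3) / [3] = (1/3)z - 1
p(z) = 7·L_0 + 13·L_1
  7·L_0(z) = -(7/3)z + 14
  13·L_1(z) = (13/3)z - 13
Adding term by term: 2z + 1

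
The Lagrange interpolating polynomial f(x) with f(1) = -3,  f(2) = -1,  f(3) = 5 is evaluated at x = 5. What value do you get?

29

Evaluate each Lagrange basis at x = 5:
L_0(5) = (3)·(2)/[(-1)·(-2)] = 3
L_1(5) = (4)·(2)/[(1)·(-1)] = -8
L_2(5) = (4)·(3)/[(2)·(1)] = 6
Sum: (-3)·(3) + (-1)·(-8) + 5·(6) = 29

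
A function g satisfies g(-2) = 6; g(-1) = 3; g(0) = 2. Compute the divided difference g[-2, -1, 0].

g[-2,-1] = (3 - 6) / (-1 - (-2)) = -3
g[-1,0] = (2 - 3) / (0 - (-1)) = -1
g[-2,-1,0] = (-1 - (-3)) / (0 - (-2)) = 1

1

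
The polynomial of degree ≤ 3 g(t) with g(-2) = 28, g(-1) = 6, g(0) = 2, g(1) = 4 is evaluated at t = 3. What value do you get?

L_0(3) = (4)·(3)·(2)/[(-1)·(-2)·(-3)] = -4
L_1(3) = (5)·(3)·(2)/[(1)·(-1)·(-2)] = 15
L_2(3) = (5)·(4)·(2)/[(2)·(1)·(-1)] = -20
L_3(3) = (5)·(4)·(3)/[(3)·(2)·(1)] = 10
Sum: 28·(-4) + 6·(15) + 2·(-20) + 4·(10) = -22

-22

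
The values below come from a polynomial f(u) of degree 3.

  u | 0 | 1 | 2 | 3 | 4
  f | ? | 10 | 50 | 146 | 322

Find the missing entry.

2

The 4 known values determine f uniquely (degree ≤ 3).
Evaluate each Lagrange basis at u = 0:
L_0(0) = (-2)·(-3)·(-4)/[(-1)·(-2)·(-3)] = 4
L_1(0) = (-1)·(-3)·(-4)/[(1)·(-1)·(-2)] = -6
L_2(0) = (-1)·(-2)·(-4)/[(2)·(1)·(-1)] = 4
L_3(0) = (-1)·(-2)·(-3)/[(3)·(2)·(1)] = -1
Sum: 10·(4) + 50·(-6) + 146·(4) + 322·(-1) = 2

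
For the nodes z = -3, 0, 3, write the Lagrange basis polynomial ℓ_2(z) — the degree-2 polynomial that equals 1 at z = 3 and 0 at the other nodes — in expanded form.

ℓ_2(z) = (z + 3)z / [(6)·(3)]
       = (z^2 + 3z) / (18)

ℓ_2(z) = (1/18)z^2 + (1/6)z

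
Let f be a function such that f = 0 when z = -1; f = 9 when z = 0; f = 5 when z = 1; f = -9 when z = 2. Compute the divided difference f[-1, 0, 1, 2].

1/2

f[-1,0] = (9 - 0) / (0 - (-1)) = 9
f[0,1] = (5 - 9) / (1 - 0) = -4
f[1,2] = (-9 - 5) / (2 - 1) = -14
f[-1,0,1] = (-4 - 9) / (1 - (-1)) = -13/2
f[0,1,2] = (-14 - (-4)) / (2 - 0) = -5
f[-1,0,1,2] = (-5 - (-13/2)) / (2 - (-1)) = 1/2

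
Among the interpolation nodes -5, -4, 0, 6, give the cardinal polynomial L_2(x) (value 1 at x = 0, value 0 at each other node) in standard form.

L_2(x) = -(1/120)x^3 - (1/40)x^2 + (17/60)x + 1

L_2(x) = (x + 5)(x + 4)(x - 6) / [(5)·(4)·(-6)]
       = (x^3 + 3x^2 - 34x - 120) / (-120)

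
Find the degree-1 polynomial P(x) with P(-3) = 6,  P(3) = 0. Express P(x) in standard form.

P(x) = -x + 3

Build the Lagrange basis polynomials:
L_0(x) = (x - 3) / [-6] = -(1/6)x + 1/2
L_1(x) = (x + 3) / [6] = (1/6)x + 1/2
P(x) = 6·L_0 + 0·L_1
  6·L_0(x) = -x + 3
  0·L_1(x) = 0
Adding term by term: -x + 3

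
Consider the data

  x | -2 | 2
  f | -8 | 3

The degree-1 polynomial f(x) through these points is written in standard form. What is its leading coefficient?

11/4

Build the Lagrange basis polynomials:
L_0(x) = (x - 2) / [-4] = -(1/4)x + 1/2
L_1(x) = (x + 2) / [4] = (1/4)x + 1/2
f(x) = (-8)·L_0 + 3·L_1
Only the coefficient of x is needed; take it from each L_i and combine:
(-8)·(-1/4) + 3·(1/4) = 11/4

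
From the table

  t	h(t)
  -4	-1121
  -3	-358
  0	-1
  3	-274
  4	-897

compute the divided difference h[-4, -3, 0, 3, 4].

-4

h[-4,-3] = (-358 - (-1121)) / (-3 - (-4)) = 763
h[-3,0] = (-1 - (-358)) / (0 - (-3)) = 119
h[0,3] = (-274 - (-1)) / (3 - 0) = -91
h[3,4] = (-897 - (-274)) / (4 - 3) = -623
h[-4,-3,0] = (119 - 763) / (0 - (-4)) = -161
h[-3,0,3] = (-91 - 119) / (3 - (-3)) = -35
h[0,3,4] = (-623 - (-91)) / (4 - 0) = -133
h[-4,-3,0,3] = (-35 - (-161)) / (3 - (-4)) = 18
h[-3,0,3,4] = (-133 - (-35)) / (4 - (-3)) = -14
h[-4,-3,0,3,4] = (-14 - 18) / (4 - (-4)) = -4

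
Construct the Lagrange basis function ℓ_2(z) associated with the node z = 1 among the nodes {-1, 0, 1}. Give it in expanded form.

ℓ_2(z) = (1/2)z^2 + (1/2)z

ℓ_2(z) = (z + 1)z / [(2)·(1)]
       = (z^2 + z) / (2)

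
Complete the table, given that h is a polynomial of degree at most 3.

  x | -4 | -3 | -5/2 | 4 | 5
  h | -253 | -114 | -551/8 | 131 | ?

278

The 4 known values determine h uniquely (degree ≤ 3).
Evaluate each Lagrange basis at x = 5:
L_0(5) = (8)·(15/2)·(1)/[(-1)·(-3/2)·(-8)] = -5
L_1(5) = (9)·(15/2)·(1)/[(1)·(-1/2)·(-7)] = 135/7
L_2(5) = (9)·(8)·(1)/[(3/2)·(1/2)·(-13/2)] = -192/13
L_3(5) = (9)·(8)·(15/2)/[(8)·(7)·(13/2)] = 135/91
Sum: (-253)·(-5) + (-114)·(135/7) + (-551/8)·(-192/13) + 131·(135/91) = 278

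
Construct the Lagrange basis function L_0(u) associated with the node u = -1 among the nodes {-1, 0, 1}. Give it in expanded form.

L_0(u) = (1/2)u^2 - (1/2)u

L_0(u) = u(u - 1) / [(-1)·(-2)]
       = (u^2 - u) / (2)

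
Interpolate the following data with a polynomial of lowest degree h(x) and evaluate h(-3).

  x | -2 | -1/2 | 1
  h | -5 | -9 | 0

Evaluate each Lagrange basis at x = -3:
L_0(-3) = (-5/2)·(-4)/[(-3/2)·(-3)] = 20/9
L_1(-3) = (-1)·(-4)/[(3/2)·(-3/2)] = -16/9
L_2(-3) = (-1)·(-5/2)/[(3)·(3/2)] = 5/9
Sum: (-5)·(20/9) + (-9)·(-16/9) + 0 = 44/9

44/9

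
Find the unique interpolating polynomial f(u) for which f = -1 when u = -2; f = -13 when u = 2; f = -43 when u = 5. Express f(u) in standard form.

L_0(u) = (u - 2)(u - 5) / [28] = (1/28)u^2 - (1/4)u + 5/14
L_1(u) = (u + 2)(u - 5) / [-12] = -(1/12)u^2 + (1/4)u + 5/6
L_2(u) = (u + 2)(u - 2) / [21] = (1/21)u^2 - 4/21
f(u) = (-1)·L_0 + (-13)·L_1 + (-43)·L_2
  (-1)·L_0(u) = -(1/28)u^2 + (1/4)u - 5/14
  (-13)·L_1(u) = (13/12)u^2 - (13/4)u - 65/6
  (-43)·L_2(u) = -(43/21)u^2 + 172/21
Adding term by term: -u^2 - 3u - 3

f(u) = -u^2 - 3u - 3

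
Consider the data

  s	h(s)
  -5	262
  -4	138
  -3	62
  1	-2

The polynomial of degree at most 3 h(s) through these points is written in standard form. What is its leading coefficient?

-2

L_0(s) = (s + 4)(s + 3)(s - 1) / [-12] = -(1/12)s^3 - (1/2)s^2 - (5/12)s + 1
L_1(s) = (s + 5)(s + 3)(s - 1) / [5] = (1/5)s^3 + (7/5)s^2 + (7/5)s - 3
L_2(s) = (s + 5)(s + 4)(s - 1) / [-8] = -(1/8)s^3 - s^2 - (11/8)s + 5/2
L_3(s) = (s + 5)(s + 4)(s + 3) / [120] = (1/120)s^3 + (1/10)s^2 + (47/120)s + 1/2
h(s) = 262·L_0 + 138·L_1 + 62·L_2 + (-2)·L_3
Only the coefficient of s^3 is needed; take it from each L_i and combine:
262·(-1/12) + 138·(1/5) + 62·(-1/8) + (-2)·(1/120) = -2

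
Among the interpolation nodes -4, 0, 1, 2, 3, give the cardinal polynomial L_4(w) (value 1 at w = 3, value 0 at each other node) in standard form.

L_4(w) = (w + 4)w(w - 1)(w - 2) / [(7)·(3)·(2)·(1)]
       = (w^4 + w^3 - 10w^2 + 8w) / (42)

L_4(w) = (1/42)w^4 + (1/42)w^3 - (5/21)w^2 + (4/21)w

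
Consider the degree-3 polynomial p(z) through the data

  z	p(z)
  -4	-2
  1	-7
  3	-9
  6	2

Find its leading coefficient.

7/75

Build the Lagrange basis polynomials:
L_0(z) = (z - 1)(z - 3)(z - 6) / [-350] = -(1/350)z^3 + (1/35)z^2 - (27/350)z + 9/175
L_1(z) = (z + 4)(z - 3)(z - 6) / [50] = (1/50)z^3 - (1/10)z^2 - (9/25)z + 36/25
L_2(z) = (z + 4)(z - 1)(z - 6) / [-42] = -(1/42)z^3 + (1/14)z^2 + (11/21)z - 4/7
L_3(z) = (z + 4)(z - 1)(z - 3) / [150] = (1/150)z^3 - (13/150)z + 2/25
p(z) = (-2)·L_0 + (-7)·L_1 + (-9)·L_2 + 2·L_3
Only the coefficient of z^3 is needed; take it from each L_i and combine:
(-2)·(-1/350) + (-7)·(1/50) + (-9)·(-1/42) + 2·(1/150) = 7/75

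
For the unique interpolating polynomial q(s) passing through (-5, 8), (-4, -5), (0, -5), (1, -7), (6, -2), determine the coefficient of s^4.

59/1100

The leading coefficient equals the top divided difference q[-5,-4,0,1,6].
q[-5,-4] = (-5 - 8) / (-4 - (-5)) = -13
q[-4,0] = (-5 - (-5)) / (0 - (-4)) = 0
q[0,1] = (-7 - (-5)) / (1 - 0) = -2
q[1,6] = (-2 - (-7)) / (6 - 1) = 1
q[-5,-4,0] = (0 - (-13)) / (0 - (-5)) = 13/5
q[-4,0,1] = (-2 - 0) / (1 - (-4)) = -2/5
q[0,1,6] = (1 - (-2)) / (6 - 0) = 1/2
q[-5,-4,0,1] = (-2/5 - 13/5) / (1 - (-5)) = -1/2
q[-4,0,1,6] = (1/2 - (-2/5)) / (6 - (-4)) = 9/100
q[-5,-4,0,1,6] = (9/100 - (-1/2)) / (6 - (-5)) = 59/1100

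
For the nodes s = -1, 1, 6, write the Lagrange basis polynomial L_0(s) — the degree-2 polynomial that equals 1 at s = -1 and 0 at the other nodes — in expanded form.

L_0(s) = (1/14)s^2 - (1/2)s + 3/7

L_0(s) = (s - 1)(s - 6) / [(-2)·(-7)]
       = (s^2 - 7s + 6) / (14)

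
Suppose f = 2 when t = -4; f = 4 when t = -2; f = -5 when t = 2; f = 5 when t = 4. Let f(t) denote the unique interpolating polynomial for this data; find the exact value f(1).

L_0(1) = (3)·(-1)·(-3)/[(-2)·(-6)·(-8)] = -3/32
L_1(1) = (5)·(-1)·(-3)/[(2)·(-4)·(-6)] = 5/16
L_2(1) = (5)·(3)·(-3)/[(6)·(4)·(-2)] = 15/16
L_3(1) = (5)·(3)·(-1)/[(8)·(6)·(2)] = -5/32
Sum: 2·(-3/32) + 4·(5/16) + (-5)·(15/16) + 5·(-5/32) = -141/32

-141/32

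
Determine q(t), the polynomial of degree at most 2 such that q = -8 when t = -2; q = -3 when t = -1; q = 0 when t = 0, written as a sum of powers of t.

q(t) = -t^2 + 2t

Newton's divided differences:
q[-2,-1] = (-3 - (-8)) / (-1 - (-2)) = 5
q[-1,0] = (0 - (-3)) / (0 - (-1)) = 3
q[-2,-1,0] = (3 - 5) / (0 - (-2)) = -1
q(t) = -8 + 5·(t + 2) + (-1)·(t + 2)(t + 1)
Expanding: q(t) = -t^2 + 2t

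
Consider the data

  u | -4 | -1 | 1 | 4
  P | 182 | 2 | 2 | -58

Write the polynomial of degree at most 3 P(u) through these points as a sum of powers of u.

P(u) = -2u^3 + 4u^2 + 2u - 2

Build the Lagrange basis polynomials:
L_0(u) = (u + 1)(u - 1)(u - 4) / [-120] = -(1/120)u^3 + (1/30)u^2 + (1/120)u - 1/30
L_1(u) = (u + 4)(u - 1)(u - 4) / [30] = (1/30)u^3 - (1/30)u^2 - (8/15)u + 8/15
L_2(u) = (u + 4)(u + 1)(u - 4) / [-30] = -(1/30)u^3 - (1/30)u^2 + (8/15)u + 8/15
L_3(u) = (u + 4)(u + 1)(u - 1) / [120] = (1/120)u^3 + (1/30)u^2 - (1/120)u - 1/30
P(u) = 182·L_0 + 2·L_1 + 2·L_2 + (-58)·L_3
  182·L_0(u) = -(91/60)u^3 + (91/15)u^2 + (91/60)u - 91/15
  2·L_1(u) = (1/15)u^3 - (1/15)u^2 - (16/15)u + 16/15
  2·L_2(u) = -(1/15)u^3 - (1/15)u^2 + (16/15)u + 16/15
  (-58)·L_3(u) = -(29/60)u^3 - (29/15)u^2 + (29/60)u + 29/15
Adding term by term: -2u^3 + 4u^2 + 2u - 2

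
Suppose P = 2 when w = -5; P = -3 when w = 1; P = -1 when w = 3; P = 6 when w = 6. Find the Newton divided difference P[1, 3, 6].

P[1,3] = (-1 - (-3)) / (3 - 1) = 1
P[3,6] = (6 - (-1)) / (6 - 3) = 7/3
P[1,3,6] = (7/3 - 1) / (6 - 1) = 4/15

4/15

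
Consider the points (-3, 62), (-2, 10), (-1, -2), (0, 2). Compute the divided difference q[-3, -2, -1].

q[-3,-2] = (10 - 62) / (-2 - (-3)) = -52
q[-2,-1] = (-2 - 10) / (-1 - (-2)) = -12
q[-3,-2,-1] = (-12 - (-52)) / (-1 - (-3)) = 20

20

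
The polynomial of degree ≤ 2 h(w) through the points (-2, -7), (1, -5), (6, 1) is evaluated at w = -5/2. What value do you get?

L_0(-5/2) = (-7/2)·(-17/2)/[(-3)·(-8)] = 119/96
L_1(-5/2) = (-1/2)·(-17/2)/[(3)·(-5)] = -17/60
L_2(-5/2) = (-1/2)·(-7/2)/[(8)·(5)] = 7/160
Sum: (-7)·(119/96) + (-5)·(-17/60) + 1·(7/160) = -433/60

-433/60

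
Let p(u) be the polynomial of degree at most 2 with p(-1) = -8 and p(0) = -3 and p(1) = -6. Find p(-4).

-71

Evaluate each Lagrange basis at u = -4:
L_0(-4) = (-4)·(-5)/[(-1)·(-2)] = 10
L_1(-4) = (-3)·(-5)/[(1)·(-1)] = -15
L_2(-4) = (-3)·(-4)/[(2)·(1)] = 6
Sum: (-8)·(10) + (-3)·(-15) + (-6)·(6) = -71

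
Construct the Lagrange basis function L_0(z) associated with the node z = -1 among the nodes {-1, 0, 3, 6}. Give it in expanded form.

L_0(z) = -(1/28)z^3 + (9/28)z^2 - (9/14)z

L_0(z) = z(z - 3)(z - 6) / [(-1)·(-4)·(-7)]
       = (z^3 - 9z^2 + 18z) / (-28)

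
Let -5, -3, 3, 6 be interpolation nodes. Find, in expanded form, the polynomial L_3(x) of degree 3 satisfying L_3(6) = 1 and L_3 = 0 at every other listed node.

L_3(x) = (1/297)x^3 + (5/297)x^2 - (1/33)x - 5/33

L_3(x) = (x + 5)(x + 3)(x - 3) / [(11)·(9)·(3)]
       = (x^3 + 5x^2 - 9x - 45) / (297)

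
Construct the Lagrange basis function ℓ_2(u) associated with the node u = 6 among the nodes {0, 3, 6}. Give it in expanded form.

ℓ_2(u) = u(u - 3) / [(6)·(3)]
       = (u^2 - 3u) / (18)

ℓ_2(u) = (1/18)u^2 - (1/6)u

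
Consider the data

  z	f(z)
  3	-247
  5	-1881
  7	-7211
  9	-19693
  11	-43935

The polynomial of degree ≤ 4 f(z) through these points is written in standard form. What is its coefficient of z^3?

L_0(z) = (z - 5)(z - 7)(z - 9)(z - 11) / [384] = (1/384)z^4 - (1/12)z^3 + (187/192)z^2 - (59/12)z + 1155/128
L_1(z) = (z - 3)(z - 7)(z - 9)(z - 11) / [-96] = -(1/96)z^4 + (5/16)z^3 - (10/3)z^2 + (235/16)z - 693/32
L_2(z) = (z - 3)(z - 5)(z - 9)(z - 11) / [64] = (1/64)z^4 - (7/16)z^3 + (137/32)z^2 - (273/16)z + 1485/64
L_3(z) = (z - 3)(z - 5)(z - 7)(z - 11) / [-96] = -(1/96)z^4 + (13/48)z^3 - (59/24)z^2 + (443/48)z - 385/32
L_4(z) = (z - 3)(z - 5)(z - 7)(z - 9) / [384] = (1/384)z^4 - (1/16)z^3 + (103/192)z^2 - (31/16)z + 315/128
f(z) = (-247)·L_0 + (-1881)·L_1 + (-7211)·L_2 + (-19693)·L_3 + (-43935)·L_4
Only the coefficient of z^3 is needed; take it from each L_i and combine:
(-247)·(-1/12) + (-1881)·(5/16) + (-7211)·(-7/16) + (-19693)·(13/48) + (-43935)·(-1/16) = 0

0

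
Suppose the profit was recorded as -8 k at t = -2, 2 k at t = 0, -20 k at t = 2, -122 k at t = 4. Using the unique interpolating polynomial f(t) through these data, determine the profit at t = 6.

-352

L_0(6) = (6)·(4)·(2)/[(-2)·(-4)·(-6)] = -1
L_1(6) = (8)·(4)·(2)/[(2)·(-2)·(-4)] = 4
L_2(6) = (8)·(6)·(2)/[(4)·(2)·(-2)] = -6
L_3(6) = (8)·(6)·(4)/[(6)·(4)·(2)] = 4
Sum: (-8)·(-1) + 2·(4) + (-20)·(-6) + (-122)·(4) = -352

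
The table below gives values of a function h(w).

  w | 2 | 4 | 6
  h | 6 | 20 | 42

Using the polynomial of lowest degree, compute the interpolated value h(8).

Evaluate each Lagrange basis at w = 8:
L_0(8) = (4)·(2)/[(-2)·(-4)] = 1
L_1(8) = (6)·(2)/[(2)·(-2)] = -3
L_2(8) = (6)·(4)/[(4)·(2)] = 3
Sum: 6·(1) + 20·(-3) + 42·(3) = 72

72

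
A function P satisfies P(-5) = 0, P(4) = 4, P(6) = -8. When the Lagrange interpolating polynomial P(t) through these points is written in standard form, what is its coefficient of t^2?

-58/99

The leading coefficient equals the top divided difference P[-5,4,6].
P[-5,4] = (4 - 0) / (4 - (-5)) = 4/9
P[4,6] = (-8 - 4) / (6 - 4) = -6
P[-5,4,6] = (-6 - 4/9) / (6 - (-5)) = -58/99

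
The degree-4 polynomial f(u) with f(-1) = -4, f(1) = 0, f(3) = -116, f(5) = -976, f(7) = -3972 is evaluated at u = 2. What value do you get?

-22

Using Newton's divided-difference form:
f[-1,1] = (0 - (-4)) / (1 - (-1)) = 2
f[1,3] = (-116 - 0) / (3 - 1) = -58
f[3,5] = (-976 - (-116)) / (5 - 3) = -430
f[5,7] = (-3972 - (-976)) / (7 - 5) = -1498
f[-1,1,3] = (-58 - 2) / (3 - (-1)) = -15
f[1,3,5] = (-430 - (-58)) / (5 - 1) = -93
f[3,5,7] = (-1498 - (-430)) / (7 - 3) = -267
f[-1,1,3,5] = (-93 - (-15)) / (5 - (-1)) = -13
f[1,3,5,7] = (-267 - (-93)) / (7 - 1) = -29
f[-1,1,3,5,7] = (-29 - (-13)) / (7 - (-1)) = -2
f(2) = -4 + 2·(3) + (-15)·(3)·(1) + (-13)·(3)·(1)·(-1) + (-2)·(3)·(1)·(-1)·(-3) = -22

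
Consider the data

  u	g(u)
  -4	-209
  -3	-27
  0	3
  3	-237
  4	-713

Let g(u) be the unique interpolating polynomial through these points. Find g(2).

-47

Evaluate each Lagrange basis at u = 2:
L_0(2) = (5)·(2)·(-1)·(-2)/[(-1)·(-4)·(-7)·(-8)] = 5/56
L_1(2) = (6)·(2)·(-1)·(-2)/[(1)·(-3)·(-6)·(-7)] = -4/21
L_2(2) = (6)·(5)·(-1)·(-2)/[(4)·(3)·(-3)·(-4)] = 5/12
L_3(2) = (6)·(5)·(2)·(-2)/[(7)·(6)·(3)·(-1)] = 20/21
L_4(2) = (6)·(5)·(2)·(-1)/[(8)·(7)·(4)·(1)] = -15/56
Sum: (-209)·(5/56) + (-27)·(-4/21) + 3·(5/12) + (-237)·(20/21) + (-713)·(-15/56) = -47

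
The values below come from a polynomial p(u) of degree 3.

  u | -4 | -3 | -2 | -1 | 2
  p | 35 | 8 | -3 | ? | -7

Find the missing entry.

The 4 known values determine p uniquely (degree ≤ 3).
Evaluate each Lagrange basis at u = -1:
L_0(-1) = (2)·(1)·(-3)/[(-1)·(-2)·(-6)] = 1/2
L_1(-1) = (3)·(1)·(-3)/[(1)·(-1)·(-5)] = -9/5
L_2(-1) = (3)·(2)·(-3)/[(2)·(1)·(-4)] = 9/4
L_3(-1) = (3)·(2)·(1)/[(6)·(5)·(4)] = 1/20
Sum: 35·(1/2) + 8·(-9/5) + (-3)·(9/4) + (-7)·(1/20) = -4

-4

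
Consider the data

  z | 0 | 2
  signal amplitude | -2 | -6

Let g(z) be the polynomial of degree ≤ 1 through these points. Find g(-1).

0

Evaluate each Lagrange basis at z = -1:
L_0(-1) = (-3)/[(-2)] = 3/2
L_1(-1) = (-1)/[(2)] = -1/2
Sum: (-2)·(3/2) + (-6)·(-1/2) = 0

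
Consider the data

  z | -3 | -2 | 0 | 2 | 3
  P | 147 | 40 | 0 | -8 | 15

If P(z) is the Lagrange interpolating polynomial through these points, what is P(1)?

-5

Evaluate each Lagrange basis at z = 1:
L_0(1) = (3)·(1)·(-1)·(-2)/[(-1)·(-3)·(-5)·(-6)] = 1/15
L_1(1) = (4)·(1)·(-1)·(-2)/[(1)·(-2)·(-4)·(-5)] = -1/5
L_2(1) = (4)·(3)·(-1)·(-2)/[(3)·(2)·(-2)·(-3)] = 2/3
L_3(1) = (4)·(3)·(1)·(-2)/[(5)·(4)·(2)·(-1)] = 3/5
L_4(1) = (4)·(3)·(1)·(-1)/[(6)·(5)·(3)·(1)] = -2/15
Sum: 147·(1/15) + 40·(-1/5) + 0 + (-8)·(3/5) + 15·(-2/15) = -5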